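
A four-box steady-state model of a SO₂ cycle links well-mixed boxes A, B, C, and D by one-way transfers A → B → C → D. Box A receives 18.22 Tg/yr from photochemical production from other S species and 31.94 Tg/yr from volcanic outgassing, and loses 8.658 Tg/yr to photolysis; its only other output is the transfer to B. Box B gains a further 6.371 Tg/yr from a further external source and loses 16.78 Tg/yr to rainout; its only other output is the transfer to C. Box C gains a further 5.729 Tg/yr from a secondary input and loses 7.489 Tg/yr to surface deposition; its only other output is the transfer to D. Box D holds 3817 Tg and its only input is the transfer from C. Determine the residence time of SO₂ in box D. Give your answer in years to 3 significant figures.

130 yr

Box A: F(A→B) = (18.22 + 31.94) − 8.658 = 41.502 Tg/yr.
Box B: F(B→C) = (41.502 + 6.371) − 16.78 = 31.093 Tg/yr.
Box C: F(C→D) = (31.093 + 5.729) − 7.489 = 29.333 Tg/yr.
Box D throughput = its input = 29.333 Tg/yr; τ = 3817 / 29.333 = 130.1 yr.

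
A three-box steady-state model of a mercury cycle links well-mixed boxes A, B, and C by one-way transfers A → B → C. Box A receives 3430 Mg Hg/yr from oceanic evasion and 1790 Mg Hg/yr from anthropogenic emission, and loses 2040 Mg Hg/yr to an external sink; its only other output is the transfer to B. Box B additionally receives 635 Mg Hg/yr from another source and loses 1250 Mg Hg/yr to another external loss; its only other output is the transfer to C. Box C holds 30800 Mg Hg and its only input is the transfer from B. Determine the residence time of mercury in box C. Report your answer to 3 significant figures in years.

12.0 yr

Box A: F(A→B) = (3430 + 1790) − 2040 = 3180.0 Mg Hg/yr.
Box B: F(B→C) = (3180.0 + 635) − 1250 = 2565.0 Mg Hg/yr.
Box C throughput = its input = 2565.0 Mg Hg/yr; τ = 30800 / 2565.0 = 12.01 yr.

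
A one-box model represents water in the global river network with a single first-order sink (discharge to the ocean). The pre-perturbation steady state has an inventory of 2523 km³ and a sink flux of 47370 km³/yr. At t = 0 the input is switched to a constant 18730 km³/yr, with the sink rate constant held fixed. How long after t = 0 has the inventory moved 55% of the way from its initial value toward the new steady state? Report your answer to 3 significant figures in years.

0.0425 yr

τ = M₀/F₀ = 2523/47370 = 0.05326 yr.
The remaining gap fraction is e^(−t/τ); 55% covered ⇒ e^(−t/τ) = 0.450.
t = −τ ln(0.450) = 0.05326 × 0.7985 = 0.04253 yr.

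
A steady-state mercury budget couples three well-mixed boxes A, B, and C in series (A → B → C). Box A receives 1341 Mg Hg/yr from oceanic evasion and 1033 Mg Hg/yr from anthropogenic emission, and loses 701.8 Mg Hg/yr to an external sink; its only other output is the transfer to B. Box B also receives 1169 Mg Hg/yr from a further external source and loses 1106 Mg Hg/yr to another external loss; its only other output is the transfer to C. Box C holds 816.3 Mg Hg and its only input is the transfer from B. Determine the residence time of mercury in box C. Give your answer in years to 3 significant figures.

Box A: F(A→B) = (1341 + 1033) − 701.8 = 1672.2 Mg Hg/yr.
Box B: F(B→C) = (1672.2 + 1169) − 1106 = 1735.2 Mg Hg/yr.
Box C throughput = its input = 1735.2 Mg Hg/yr; τ = 816.3 / 1735.2 = 0.4704 yr.

0.470 yr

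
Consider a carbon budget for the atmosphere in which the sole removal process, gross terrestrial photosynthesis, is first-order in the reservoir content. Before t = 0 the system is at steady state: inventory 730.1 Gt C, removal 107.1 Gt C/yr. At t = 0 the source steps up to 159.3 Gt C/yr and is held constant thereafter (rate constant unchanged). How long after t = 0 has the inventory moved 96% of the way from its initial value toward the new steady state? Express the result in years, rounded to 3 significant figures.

21.9 yr

τ = M₀/F₀ = 730.1/107.1 = 6.817 yr.
The remaining gap fraction is e^(−t/τ); 96% covered ⇒ e^(−t/τ) = 0.0400.
t = −τ ln(0.0400) = 6.817 × 3.219 = 21.94 yr.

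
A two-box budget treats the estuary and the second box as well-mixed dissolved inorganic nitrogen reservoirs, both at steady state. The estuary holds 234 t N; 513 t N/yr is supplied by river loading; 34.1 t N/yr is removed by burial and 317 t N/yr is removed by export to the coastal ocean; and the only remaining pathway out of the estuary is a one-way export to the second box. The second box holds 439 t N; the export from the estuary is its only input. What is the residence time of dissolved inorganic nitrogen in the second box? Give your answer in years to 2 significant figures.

2.7 yr

Balance the estuary: ΣF_in = 513.00 t N/yr.
Export to the second box = ΣF_in − (34.1 + 317) = 161.90 t N/yr.
At steady state the output of the second box equals its input, 161.90 t N/yr.
τ = M / F = 439 / 161.90 = 2.712 yr.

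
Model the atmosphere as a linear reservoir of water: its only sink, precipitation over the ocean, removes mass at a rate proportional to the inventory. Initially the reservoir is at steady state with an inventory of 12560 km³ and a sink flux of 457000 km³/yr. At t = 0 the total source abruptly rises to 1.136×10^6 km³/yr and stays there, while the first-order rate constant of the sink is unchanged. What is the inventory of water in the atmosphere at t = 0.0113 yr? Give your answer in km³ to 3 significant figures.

18900 km³

The sink rate constant is k = F₀/M₀ = 457000/12560 = 36.39 yr⁻¹.
Solving dM/dt = F₁ − kM with M(0) = M₀ gives M(t) = F₁/k + (M₀ − F₁/k)·e^(−kt).
F₁/k = 1.136×10^6/36.39 = 31221 km³; kt = 36.39 × 0.0113 = 0.4112, e^(−kt) = 0.6629.
M(0.0113) = 31221 + (12560 − 31221) × 0.6629 = 31221 − 12370 = 18851 km³.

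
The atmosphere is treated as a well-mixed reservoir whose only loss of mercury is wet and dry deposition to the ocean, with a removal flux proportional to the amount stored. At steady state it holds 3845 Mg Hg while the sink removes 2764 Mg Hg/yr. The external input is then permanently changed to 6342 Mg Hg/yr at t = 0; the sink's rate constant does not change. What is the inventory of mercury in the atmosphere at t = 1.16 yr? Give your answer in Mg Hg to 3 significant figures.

6660 Mg Hg

τ = M₀/F₀ = 3845/2764 = 1.391 yr; rate constant k = 1/τ.
New steady state M_∞ = F₁/k = F₁·τ = 6342 × 1.391 = 8822.4 Mg Hg.
M(t) = M_∞ + (M₀ − M_∞)·e^(−t/τ); t/τ = 1.16/1.391 = 0.8339, so e^(−t/τ) = 0.4344.
M(t) = 8822.4 − 4977 × 0.4344 = 6660.4 Mg Hg.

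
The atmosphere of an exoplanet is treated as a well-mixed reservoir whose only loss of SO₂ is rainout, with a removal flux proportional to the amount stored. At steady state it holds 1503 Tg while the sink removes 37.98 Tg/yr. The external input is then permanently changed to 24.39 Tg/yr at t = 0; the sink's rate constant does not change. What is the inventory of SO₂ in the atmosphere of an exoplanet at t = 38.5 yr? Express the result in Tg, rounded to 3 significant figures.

The sink rate constant is k = F₀/M₀ = 37.98/1503 = 0.02527 yr⁻¹.
Solving dM/dt = F₁ − kM with M(0) = M₀ gives M(t) = F₁/k + (M₀ − F₁/k)·e^(−kt).
F₁/k = 24.39/0.02527 = 965.20 Tg; kt = 0.02527 × 38.5 = 0.9729, e^(−kt) = 0.3780.
M(38.5) = 965.20 + (1503 − 965.20) × 0.3780 = 965.20 + 203.3 = 1168.5 Tg.

1170 Tg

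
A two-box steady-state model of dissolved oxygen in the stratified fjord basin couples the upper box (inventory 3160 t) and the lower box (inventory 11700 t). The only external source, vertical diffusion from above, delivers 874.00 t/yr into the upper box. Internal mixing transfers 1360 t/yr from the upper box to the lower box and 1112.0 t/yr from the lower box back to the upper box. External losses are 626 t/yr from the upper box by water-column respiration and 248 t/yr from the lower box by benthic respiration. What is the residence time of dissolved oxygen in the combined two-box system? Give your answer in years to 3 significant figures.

17.0 yr

Treat the two boxes together as one reservoir: the mixing fluxes between them are internal recycling, so τ = ΣM / Σ(external losses).
M_total = 3160 + 11700 = 14860 t.
ΣF_external_out = 626 + 248 = 874.00 t/yr.
τ = M_total / ΣF_ext = 14860 / 874.00 = 17.00 yr.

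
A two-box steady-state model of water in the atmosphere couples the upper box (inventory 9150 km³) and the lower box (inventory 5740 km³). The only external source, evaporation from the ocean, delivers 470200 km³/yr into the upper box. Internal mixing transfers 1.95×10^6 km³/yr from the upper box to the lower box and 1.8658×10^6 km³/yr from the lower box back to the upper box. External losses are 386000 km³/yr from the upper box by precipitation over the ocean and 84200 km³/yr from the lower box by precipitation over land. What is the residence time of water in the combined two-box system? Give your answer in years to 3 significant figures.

Treat the two boxes together as one reservoir: the mixing fluxes between them are internal recycling, so τ = ΣM / Σ(external losses).
M_total = 9150 + 5740 = 14890 km³.
ΣF_external_out = 386000 + 84200 = 470200 km³/yr.
τ = M_total / ΣF_ext = 14890 / 470200 = 0.03167 yr.

0.0317 yr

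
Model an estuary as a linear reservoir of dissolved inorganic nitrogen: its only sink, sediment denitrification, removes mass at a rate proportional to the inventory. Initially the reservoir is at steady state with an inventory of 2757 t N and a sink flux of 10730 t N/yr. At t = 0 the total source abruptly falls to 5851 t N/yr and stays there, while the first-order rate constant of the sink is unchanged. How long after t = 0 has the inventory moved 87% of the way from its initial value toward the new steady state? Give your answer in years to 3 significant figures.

τ = M₀/F₀ = 2757/10730 = 0.2569 yr.
The remaining gap fraction is e^(−t/τ); 87% covered ⇒ e^(−t/τ) = 0.130.
t = −τ ln(0.130) = 0.2569 × 2.040 = 0.5242 yr.

0.524 yr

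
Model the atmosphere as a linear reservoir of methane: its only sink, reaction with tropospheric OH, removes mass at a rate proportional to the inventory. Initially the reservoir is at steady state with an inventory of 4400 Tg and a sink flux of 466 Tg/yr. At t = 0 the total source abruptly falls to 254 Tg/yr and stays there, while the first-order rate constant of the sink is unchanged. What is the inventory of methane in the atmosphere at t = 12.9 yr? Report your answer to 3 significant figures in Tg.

2910 Tg

Residence time τ = M₀/F₀ = 9.442 yr. The eventual steady state is M_∞ = M₀·(F₁/F₀) = 4400 × 254/466 = 2398.3 Tg.
The anomaly ΔM(t) = M(t) − M_∞ decays as ΔM₀·e^(−t/τ) with ΔM₀ = 4400 − 2398.3 = 2002 Tg.
At t = 12.9 yr, e^(−t/τ) = e^(−1.366) = 0.2551, so ΔM = 510.6 Tg and M = 2398.3 + 510.6 = 2908.9 Tg.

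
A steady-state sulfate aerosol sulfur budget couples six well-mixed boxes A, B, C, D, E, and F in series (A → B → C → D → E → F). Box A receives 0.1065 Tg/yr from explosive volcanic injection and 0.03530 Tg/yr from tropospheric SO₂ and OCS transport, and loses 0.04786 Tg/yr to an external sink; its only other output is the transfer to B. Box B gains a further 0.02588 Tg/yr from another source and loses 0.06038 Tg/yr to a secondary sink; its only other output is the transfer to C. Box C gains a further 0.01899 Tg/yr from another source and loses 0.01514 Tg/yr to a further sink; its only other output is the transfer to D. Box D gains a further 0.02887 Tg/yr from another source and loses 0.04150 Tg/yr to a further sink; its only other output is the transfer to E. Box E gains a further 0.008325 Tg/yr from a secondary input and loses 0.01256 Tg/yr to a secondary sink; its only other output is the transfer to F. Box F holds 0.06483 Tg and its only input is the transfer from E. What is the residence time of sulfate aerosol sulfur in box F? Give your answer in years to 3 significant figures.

1.40 yr

Box A: F(A→B) = (0.1065 + 0.03530) − 0.04786 = 0.093940 Tg/yr.
Box B: F(B→C) = (0.093940 + 0.02588) − 0.06038 = 0.059440 Tg/yr.
Box C: F(C→D) = (0.059440 + 0.01899) − 0.01514 = 0.063290 Tg/yr.
Box D: F(D→E) = (0.063290 + 0.02887) − 0.04150 = 0.050660 Tg/yr.
Box E: F(E→F) = (0.050660 + 0.008325) − 0.01256 = 0.046425 Tg/yr.
Box F throughput = its input = 0.046425 Tg/yr; τ = 0.06483 / 0.046425 = 1.396 yr.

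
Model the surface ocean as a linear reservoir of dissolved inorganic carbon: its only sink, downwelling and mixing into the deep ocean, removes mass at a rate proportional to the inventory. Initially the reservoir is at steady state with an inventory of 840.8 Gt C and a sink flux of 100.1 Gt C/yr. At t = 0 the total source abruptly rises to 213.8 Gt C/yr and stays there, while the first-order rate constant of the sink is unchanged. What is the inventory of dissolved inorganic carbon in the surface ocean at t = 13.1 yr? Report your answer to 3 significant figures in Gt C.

1600 Gt C

τ = M₀/F₀ = 840.8/100.1 = 8.400 yr; rate constant k = 1/τ.
New steady state M_∞ = F₁/k = F₁·τ = 213.8 × 8.400 = 1795.8 Gt C.
M(t) = M_∞ + (M₀ − M_∞)·e^(−t/τ); t/τ = 13.1/8.400 = 1.560, so e^(−t/τ) = 0.2102.
M(t) = 1795.8 − 955.0 × 0.2102 = 1595.1 Gt C.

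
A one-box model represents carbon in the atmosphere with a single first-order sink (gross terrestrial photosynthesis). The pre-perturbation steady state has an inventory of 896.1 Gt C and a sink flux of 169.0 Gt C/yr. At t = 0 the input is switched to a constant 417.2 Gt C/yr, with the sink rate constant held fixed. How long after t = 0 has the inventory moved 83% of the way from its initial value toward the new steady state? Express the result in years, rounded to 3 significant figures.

τ = M₀/F₀ = 896.1/169.0 = 5.302 yr.
The remaining gap fraction is e^(−t/τ); 83% covered ⇒ e^(−t/τ) = 0.170.
t = −τ ln(0.170) = 5.302 × 1.772 = 9.396 yr.

9.40 yr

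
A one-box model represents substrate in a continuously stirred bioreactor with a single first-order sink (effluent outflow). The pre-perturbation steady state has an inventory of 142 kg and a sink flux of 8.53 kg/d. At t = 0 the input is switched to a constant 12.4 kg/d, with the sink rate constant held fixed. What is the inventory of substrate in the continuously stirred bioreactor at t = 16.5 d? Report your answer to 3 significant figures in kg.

The sink rate constant is k = F₀/M₀ = 8.53/142 = 0.06007 d⁻¹.
Solving dM/dt = F₁ − kM with M(0) = M₀ gives M(t) = F₁/k + (M₀ − F₁/k)·e^(−kt).
F₁/k = 12.4/0.06007 = 206.42 kg; kt = 0.06007 × 16.5 = 0.9912, e^(−kt) = 0.3711.
M(16.5) = 206.42 + (142 − 206.42) × 0.3711 = 206.42 − 23.91 = 182.51 kg.

183 kg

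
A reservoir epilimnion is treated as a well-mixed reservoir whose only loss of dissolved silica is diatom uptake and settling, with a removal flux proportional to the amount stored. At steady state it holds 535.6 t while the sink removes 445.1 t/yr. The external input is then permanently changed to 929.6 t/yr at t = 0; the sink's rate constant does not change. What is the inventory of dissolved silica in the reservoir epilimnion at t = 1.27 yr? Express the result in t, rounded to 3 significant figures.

Residence time τ = M₀/F₀ = 1.203 yr. The eventual steady state is M_∞ = M₀·(F₁/F₀) = 535.6 × 929.6/445.1 = 1118.6 t.
The anomaly ΔM(t) = M(t) − M_∞ decays as ΔM₀·e^(−t/τ) with ΔM₀ = 535.6 − 1118.6 = −583.0 t.
At t = 1.27 yr, e^(−t/τ) = e^(−1.055) = 0.3481, so ΔM = −202.9 t and M = 1118.6 − 202.9 = 915.69 t.

916 t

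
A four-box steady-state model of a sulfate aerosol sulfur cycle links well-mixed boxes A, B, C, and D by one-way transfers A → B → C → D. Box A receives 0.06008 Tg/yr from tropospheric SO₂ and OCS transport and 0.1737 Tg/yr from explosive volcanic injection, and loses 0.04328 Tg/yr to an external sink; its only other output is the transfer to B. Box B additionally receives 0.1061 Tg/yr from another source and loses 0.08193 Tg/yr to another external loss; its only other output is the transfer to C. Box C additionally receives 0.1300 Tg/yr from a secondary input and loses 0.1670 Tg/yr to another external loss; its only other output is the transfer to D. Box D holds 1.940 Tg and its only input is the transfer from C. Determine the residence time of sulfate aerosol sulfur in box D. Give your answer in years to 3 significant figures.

10.9 yr

Box A: F(A→B) = (0.06008 + 0.1737) − 0.04328 = 0.19050 Tg/yr.
Box B: F(B→C) = (0.19050 + 0.1061) − 0.08193 = 0.21467 Tg/yr.
Box C: F(C→D) = (0.21467 + 0.1300) − 0.1670 = 0.17767 Tg/yr.
Box D throughput = its input = 0.17767 Tg/yr; τ = 1.940 / 0.17767 = 10.92 yr.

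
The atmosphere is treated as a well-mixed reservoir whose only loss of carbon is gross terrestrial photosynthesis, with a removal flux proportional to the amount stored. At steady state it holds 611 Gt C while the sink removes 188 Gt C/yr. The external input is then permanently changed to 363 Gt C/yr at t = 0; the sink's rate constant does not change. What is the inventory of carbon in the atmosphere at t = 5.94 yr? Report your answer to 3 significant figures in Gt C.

1090 Gt C

The sink rate constant is k = F₀/M₀ = 188/611 = 0.3077 yr⁻¹.
Solving dM/dt = F₁ − kM with M(0) = M₀ gives M(t) = F₁/k + (M₀ − F₁/k)·e^(−kt).
F₁/k = 363/0.3077 = 1179.8 Gt C; kt = 0.3077 × 5.94 = 1.828, e^(−kt) = 0.1608.
M(5.94) = 1179.8 + (611 − 1179.8) × 0.1608 = 1179.8 − 91.45 = 1088.3 Gt C.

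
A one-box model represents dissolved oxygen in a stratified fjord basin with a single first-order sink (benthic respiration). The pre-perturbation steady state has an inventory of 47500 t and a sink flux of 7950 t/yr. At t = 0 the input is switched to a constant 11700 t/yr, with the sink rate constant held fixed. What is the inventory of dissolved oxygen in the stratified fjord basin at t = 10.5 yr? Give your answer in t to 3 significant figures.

The sink rate constant is k = F₀/M₀ = 7950/47500 = 0.1674 yr⁻¹.
Solving dM/dt = F₁ − kM with M(0) = M₀ gives M(t) = F₁/k + (M₀ − F₁/k)·e^(−kt).
F₁/k = 11700/0.1674 = 69906 t; kt = 0.1674 × 10.5 = 1.757, e^(−kt) = 0.1725.
M(10.5) = 69906 + (47500 − 69906) × 0.1725 = 69906 − 3865 = 66041 t.

66000 t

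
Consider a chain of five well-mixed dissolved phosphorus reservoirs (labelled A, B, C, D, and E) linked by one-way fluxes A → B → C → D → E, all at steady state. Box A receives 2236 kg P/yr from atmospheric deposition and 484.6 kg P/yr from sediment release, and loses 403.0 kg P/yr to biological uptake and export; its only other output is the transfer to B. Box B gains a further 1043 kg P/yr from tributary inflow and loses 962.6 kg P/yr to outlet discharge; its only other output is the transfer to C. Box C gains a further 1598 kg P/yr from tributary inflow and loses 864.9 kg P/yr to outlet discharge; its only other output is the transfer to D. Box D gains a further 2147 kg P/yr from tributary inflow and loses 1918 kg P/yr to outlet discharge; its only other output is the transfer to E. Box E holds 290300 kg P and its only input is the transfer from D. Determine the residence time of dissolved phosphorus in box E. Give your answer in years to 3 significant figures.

Box A: F(A→B) = (2236 + 484.6) − 403.0 = 2317.6 kg P/yr.
Box B: F(B→C) = (2317.6 + 1043) − 962.6 = 2398.0 kg P/yr.
Box C: F(C→D) = (2398.0 + 1598) − 864.9 = 3131.1 kg P/yr.
Box D: F(D→E) = (3131.1 + 2147) − 1918 = 3360.1 kg P/yr.
Box E throughput = its input = 3360.1 kg P/yr; τ = 290300 / 3360.1 = 86.40 yr.

86.4 yr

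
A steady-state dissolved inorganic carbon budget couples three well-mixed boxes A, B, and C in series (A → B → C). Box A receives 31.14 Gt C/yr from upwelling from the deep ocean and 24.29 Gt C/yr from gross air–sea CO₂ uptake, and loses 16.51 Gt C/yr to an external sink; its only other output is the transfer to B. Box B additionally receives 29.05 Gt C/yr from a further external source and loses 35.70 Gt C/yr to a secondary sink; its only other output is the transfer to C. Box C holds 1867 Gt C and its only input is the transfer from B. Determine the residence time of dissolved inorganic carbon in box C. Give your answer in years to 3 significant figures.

57.9 yr

Box A: F(A→B) = (31.14 + 24.29) − 16.51 = 38.920 Gt C/yr.
Box B: F(B→C) = (38.920 + 29.05) − 35.70 = 32.270 Gt C/yr.
Box C throughput = its input = 32.270 Gt C/yr; τ = 1867 / 32.270 = 57.86 yr.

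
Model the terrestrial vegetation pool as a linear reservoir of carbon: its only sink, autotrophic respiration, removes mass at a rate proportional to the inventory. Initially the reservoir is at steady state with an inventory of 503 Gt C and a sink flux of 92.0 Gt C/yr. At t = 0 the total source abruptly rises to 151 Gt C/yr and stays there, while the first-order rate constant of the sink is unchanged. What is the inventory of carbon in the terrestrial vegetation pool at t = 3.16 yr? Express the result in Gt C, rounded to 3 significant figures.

τ = M₀/F₀ = 503/92.0 = 5.467 yr; rate constant k = 1/τ.
New steady state M_∞ = F₁/k = F₁·τ = 151 × 5.467 = 825.58 Gt C.
M(t) = M_∞ + (M₀ − M_∞)·e^(−t/τ); t/τ = 3.16/5.467 = 0.5780, so e^(−t/τ) = 0.5610.
M(t) = 825.58 − 322.6 × 0.5610 = 644.60 Gt C.

645 Gt C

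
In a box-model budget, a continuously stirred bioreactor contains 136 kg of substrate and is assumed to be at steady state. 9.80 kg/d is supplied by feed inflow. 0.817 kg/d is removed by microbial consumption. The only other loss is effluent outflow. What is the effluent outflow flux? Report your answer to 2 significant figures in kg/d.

At steady state ΣF_in = ΣF_out.
ΣF_in = 9.8000 kg/d.
Effluent outflow flux = ΣF_in − (0.817) = 9.8000 − 0.8170 = 8.983 kg/d.

9.0 kg/d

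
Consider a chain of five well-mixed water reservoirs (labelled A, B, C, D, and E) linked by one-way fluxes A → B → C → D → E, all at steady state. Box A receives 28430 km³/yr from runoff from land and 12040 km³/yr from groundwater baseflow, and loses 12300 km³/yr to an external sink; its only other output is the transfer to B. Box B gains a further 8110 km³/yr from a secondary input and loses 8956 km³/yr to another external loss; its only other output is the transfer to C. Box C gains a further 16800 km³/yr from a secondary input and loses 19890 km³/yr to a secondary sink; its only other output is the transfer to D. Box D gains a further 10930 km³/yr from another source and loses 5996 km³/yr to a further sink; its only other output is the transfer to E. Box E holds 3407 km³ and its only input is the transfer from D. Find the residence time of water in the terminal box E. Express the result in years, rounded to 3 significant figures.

0.117 yr

Box A: F(A→B) = (28430 + 12040) − 12300 = 28170 km³/yr.
Box B: F(B→C) = (28170 + 8110) − 8956 = 27324 km³/yr.
Box C: F(C→D) = (27324 + 16800) − 19890 = 24234 km³/yr.
Box D: F(D→E) = (24234 + 10930) − 5996 = 29168 km³/yr.
Box E throughput = its input = 29168 km³/yr; τ = 3407 / 29168 = 0.1168 yr.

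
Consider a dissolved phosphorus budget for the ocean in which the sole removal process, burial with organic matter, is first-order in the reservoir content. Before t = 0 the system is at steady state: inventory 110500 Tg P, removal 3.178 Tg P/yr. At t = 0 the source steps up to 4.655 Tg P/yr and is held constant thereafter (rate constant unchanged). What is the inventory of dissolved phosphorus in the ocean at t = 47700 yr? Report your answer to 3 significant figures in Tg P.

149000 Tg P

Residence time τ = M₀/F₀ = 34770 yr. The eventual steady state is M_∞ = M₀·(F₁/F₀) = 110500 × 4.655/3.178 = 161860 Tg P.
The anomaly ΔM(t) = M(t) − M_∞ decays as ΔM₀·e^(−t/τ) with ΔM₀ = 110500 − 161860 = −51360 Tg P.
At t = 47700 yr, e^(−t/τ) = e^(−1.372) = 0.2536, so ΔM = −13030 Tg P and M = 161860 − 13030 = 148830 Tg P.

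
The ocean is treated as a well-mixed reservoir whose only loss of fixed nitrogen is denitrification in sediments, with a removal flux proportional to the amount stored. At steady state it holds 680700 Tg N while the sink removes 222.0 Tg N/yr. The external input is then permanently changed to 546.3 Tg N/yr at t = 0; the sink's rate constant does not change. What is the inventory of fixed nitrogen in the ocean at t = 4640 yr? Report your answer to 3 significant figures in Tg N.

1.46×10^6 Tg N

The sink rate constant is k = F₀/M₀ = 222.0/680700 = 0.0003261 yr⁻¹.
Solving dM/dt = F₁ − kM with M(0) = M₀ gives M(t) = F₁/k + (M₀ − F₁/k)·e^(−kt).
F₁/k = 546.3/0.0003261 = 1.6751×10^6 Tg N; kt = 0.0003261 × 4640 = 1.513, e^(−kt) = 0.2202.
M(4640) = 1.6751×10^6 + (680700 − 1.6751×10^6) × 0.2202 = 1.6751×10^6 − 219000 = 1.4561×10^6 Tg N.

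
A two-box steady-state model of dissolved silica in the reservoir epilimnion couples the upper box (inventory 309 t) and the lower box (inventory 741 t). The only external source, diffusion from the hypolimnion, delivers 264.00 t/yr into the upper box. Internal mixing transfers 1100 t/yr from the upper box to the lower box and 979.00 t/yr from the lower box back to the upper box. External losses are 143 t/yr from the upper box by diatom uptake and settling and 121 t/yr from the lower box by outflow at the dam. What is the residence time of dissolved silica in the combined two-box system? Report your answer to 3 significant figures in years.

Treat the two boxes together as one reservoir: the mixing fluxes between them are internal recycling, so τ = ΣM / Σ(external losses).
M_total = 309 + 741 = 1050.0 t.
ΣF_external_out = 143 + 121 = 264.00 t/yr.
τ = M_total / ΣF_ext = 1050.0 / 264.00 = 3.977 yr.

3.98 yr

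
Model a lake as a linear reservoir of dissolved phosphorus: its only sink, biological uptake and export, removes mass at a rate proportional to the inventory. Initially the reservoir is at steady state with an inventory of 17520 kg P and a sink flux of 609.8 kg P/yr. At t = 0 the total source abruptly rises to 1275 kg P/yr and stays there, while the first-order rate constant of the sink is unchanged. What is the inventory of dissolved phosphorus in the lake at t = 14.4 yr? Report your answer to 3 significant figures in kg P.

25100 kg P

The sink rate constant is k = F₀/M₀ = 609.8/17520 = 0.03481 yr⁻¹.
Solving dM/dt = F₁ − kM with M(0) = M₀ gives M(t) = F₁/k + (M₀ − F₁/k)·e^(−kt).
F₁/k = 1275/0.03481 = 36632 kg P; kt = 0.03481 × 14.4 = 0.5012, e^(−kt) = 0.6058.
M(14.4) = 36632 + (17520 − 36632) × 0.6058 = 36632 − 11580 = 25054 kg P.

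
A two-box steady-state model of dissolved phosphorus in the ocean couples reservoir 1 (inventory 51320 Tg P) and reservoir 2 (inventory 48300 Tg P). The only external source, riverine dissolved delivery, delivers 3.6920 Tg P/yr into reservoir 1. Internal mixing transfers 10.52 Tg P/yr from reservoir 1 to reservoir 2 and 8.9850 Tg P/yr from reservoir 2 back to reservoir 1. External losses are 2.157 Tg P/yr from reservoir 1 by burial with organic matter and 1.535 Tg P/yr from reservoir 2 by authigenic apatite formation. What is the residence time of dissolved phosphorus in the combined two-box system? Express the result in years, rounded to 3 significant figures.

Residence time in the combined system uses the total inventory and the total *external* removal — internal exchanges between the two boxes cancel.
M_total = 51320 + 48300 = 99620 Tg P.
ΣF_external_out = 2.157 + 1.535 = 3.6920 Tg P/yr.
τ = M_total / ΣF_ext = 99620 / 3.6920 = 26980 yr.

27000 yr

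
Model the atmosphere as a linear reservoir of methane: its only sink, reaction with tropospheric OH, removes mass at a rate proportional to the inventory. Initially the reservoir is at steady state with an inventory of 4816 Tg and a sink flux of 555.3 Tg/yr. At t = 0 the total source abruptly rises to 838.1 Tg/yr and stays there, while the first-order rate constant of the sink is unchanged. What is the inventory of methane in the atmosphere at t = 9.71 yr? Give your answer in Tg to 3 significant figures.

6470 Tg

The sink rate constant is k = F₀/M₀ = 555.3/4816 = 0.1153 yr⁻¹.
Solving dM/dt = F₁ − kM with M(0) = M₀ gives M(t) = F₁/k + (M₀ − F₁/k)·e^(−kt).
F₁/k = 838.1/0.1153 = 7268.7 Tg; kt = 0.1153 × 9.71 = 1.120, e^(−kt) = 0.3264.
M(9.71) = 7268.7 + (4816 − 7268.7) × 0.3264 = 7268.7 − 800.6 = 6468.1 Tg.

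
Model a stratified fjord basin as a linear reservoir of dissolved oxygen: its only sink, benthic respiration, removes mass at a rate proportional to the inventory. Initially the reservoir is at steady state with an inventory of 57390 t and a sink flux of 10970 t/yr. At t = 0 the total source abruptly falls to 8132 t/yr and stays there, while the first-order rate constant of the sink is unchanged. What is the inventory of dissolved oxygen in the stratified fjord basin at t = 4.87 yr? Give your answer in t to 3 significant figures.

τ = M₀/F₀ = 57390/10970 = 5.232 yr; rate constant k = 1/τ.
New steady state M_∞ = F₁/k = F₁·τ = 8132 × 5.232 = 42543 t.
M(t) = M_∞ + (M₀ − M_∞)·e^(−t/τ); t/τ = 4.87/5.232 = 0.9309, so e^(−t/τ) = 0.3942.
M(t) = 42543 + 14850 × 0.3942 = 48396 t.

48400 t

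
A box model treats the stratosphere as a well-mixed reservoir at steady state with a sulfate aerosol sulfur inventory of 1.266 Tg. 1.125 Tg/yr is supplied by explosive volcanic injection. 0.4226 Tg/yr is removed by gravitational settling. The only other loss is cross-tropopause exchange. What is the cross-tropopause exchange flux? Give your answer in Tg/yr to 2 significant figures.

At steady state ΣF_in = ΣF_out.
ΣF_in = 1.1250 Tg/yr.
Cross-tropopause exchange flux = ΣF_in − (0.4226) = 1.1250 − 0.4226 = 0.7024 Tg/yr.

0.70 Tg/yr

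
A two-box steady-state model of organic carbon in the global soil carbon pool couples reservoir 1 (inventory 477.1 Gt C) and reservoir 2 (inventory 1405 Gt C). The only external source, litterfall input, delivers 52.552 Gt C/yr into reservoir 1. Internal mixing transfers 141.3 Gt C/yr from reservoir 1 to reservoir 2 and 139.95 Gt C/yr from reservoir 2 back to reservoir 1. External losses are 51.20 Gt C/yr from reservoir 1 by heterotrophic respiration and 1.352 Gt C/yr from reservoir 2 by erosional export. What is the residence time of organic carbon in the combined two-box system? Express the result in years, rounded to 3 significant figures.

For the system as a whole, the A↔B exchange is internal and contributes nothing to the throughput; only the external sinks remove mass.
M_total = 477.1 + 1405 = 1882.1 Gt C.
ΣF_external_out = 51.20 + 1.352 = 52.552 Gt C/yr.
τ = M_total / ΣF_ext = 1882.1 / 52.552 = 35.81 yr.

35.8 yr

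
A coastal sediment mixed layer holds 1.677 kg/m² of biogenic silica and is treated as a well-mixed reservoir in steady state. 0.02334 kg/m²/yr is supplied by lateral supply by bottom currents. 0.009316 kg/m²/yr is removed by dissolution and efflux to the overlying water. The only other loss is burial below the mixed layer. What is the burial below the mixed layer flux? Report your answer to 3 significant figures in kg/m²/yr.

0.0140 kg/m²/yr

At steady state ΣF_in = ΣF_out.
ΣF_in = 0.023340 kg/m²/yr.
Burial below the mixed layer flux = ΣF_in − (0.009316) = 0.023340 − 0.009316 = 0.01402 kg/m²/yr.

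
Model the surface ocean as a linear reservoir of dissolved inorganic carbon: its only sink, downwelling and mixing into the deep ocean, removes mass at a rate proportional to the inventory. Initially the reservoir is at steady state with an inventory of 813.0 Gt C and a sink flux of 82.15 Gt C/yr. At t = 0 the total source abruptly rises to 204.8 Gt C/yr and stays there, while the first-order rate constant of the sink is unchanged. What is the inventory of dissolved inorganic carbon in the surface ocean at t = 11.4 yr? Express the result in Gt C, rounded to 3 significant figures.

1640 Gt C

The sink rate constant is k = F₀/M₀ = 82.15/813.0 = 0.1010 yr⁻¹.
Solving dM/dt = F₁ − kM with M(0) = M₀ gives M(t) = F₁/k + (M₀ − F₁/k)·e^(−kt).
F₁/k = 204.8/0.1010 = 2026.8 Gt C; kt = 0.1010 × 11.4 = 1.152, e^(−kt) = 0.3160.
M(11.4) = 2026.8 + (813.0 − 2026.8) × 0.3160 = 2026.8 − 383.6 = 1643.2 Gt C.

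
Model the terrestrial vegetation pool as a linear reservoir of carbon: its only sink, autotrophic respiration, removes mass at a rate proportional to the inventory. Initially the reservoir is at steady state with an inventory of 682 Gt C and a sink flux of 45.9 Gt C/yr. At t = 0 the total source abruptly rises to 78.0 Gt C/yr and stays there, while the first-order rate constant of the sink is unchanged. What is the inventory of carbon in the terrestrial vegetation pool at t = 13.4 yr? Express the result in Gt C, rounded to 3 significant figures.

965 Gt C

The sink rate constant is k = F₀/M₀ = 45.9/682 = 0.06730 yr⁻¹.
Solving dM/dt = F₁ − kM with M(0) = M₀ gives M(t) = F₁/k + (M₀ − F₁/k)·e^(−kt).
F₁/k = 78.0/0.06730 = 1159.0 Gt C; kt = 0.06730 × 13.4 = 0.9018, e^(−kt) = 0.4058.
M(13.4) = 1159.0 + (682 − 1159.0) × 0.4058 = 1159.0 − 193.6 = 965.40 Gt C.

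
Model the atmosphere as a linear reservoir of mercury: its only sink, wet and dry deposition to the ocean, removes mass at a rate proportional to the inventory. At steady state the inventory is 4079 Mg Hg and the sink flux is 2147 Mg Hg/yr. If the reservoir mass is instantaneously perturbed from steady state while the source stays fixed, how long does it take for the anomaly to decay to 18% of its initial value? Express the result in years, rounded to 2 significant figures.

3.3 yr

For a linear reservoir the anomaly decays as exp(−t/τ) with τ = M/F = 4079/2147 = 1.900 yr.
exp(−t/τ) = 0.18 ⇒ t = −τ ln(0.18) = 1.900 × 1.715 = 3.258 yr.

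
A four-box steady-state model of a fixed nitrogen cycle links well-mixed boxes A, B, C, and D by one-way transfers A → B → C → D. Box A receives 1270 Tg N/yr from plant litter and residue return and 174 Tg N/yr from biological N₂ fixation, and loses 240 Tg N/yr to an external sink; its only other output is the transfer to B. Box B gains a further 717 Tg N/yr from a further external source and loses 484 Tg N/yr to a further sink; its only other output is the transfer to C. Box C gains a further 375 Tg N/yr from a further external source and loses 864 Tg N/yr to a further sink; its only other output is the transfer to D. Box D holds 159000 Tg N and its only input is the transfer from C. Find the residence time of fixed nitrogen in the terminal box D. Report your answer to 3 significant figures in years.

168 yr

Box A: F(A→B) = (1270 + 174) − 240 = 1204.0 Tg N/yr.
Box B: F(B→C) = (1204.0 + 717) − 484 = 1437.0 Tg N/yr.
Box C: F(C→D) = (1437.0 + 375) − 864 = 948.00 Tg N/yr.
Box D throughput = its input = 948.00 Tg N/yr; τ = 159000 / 948.00 = 167.7 yr.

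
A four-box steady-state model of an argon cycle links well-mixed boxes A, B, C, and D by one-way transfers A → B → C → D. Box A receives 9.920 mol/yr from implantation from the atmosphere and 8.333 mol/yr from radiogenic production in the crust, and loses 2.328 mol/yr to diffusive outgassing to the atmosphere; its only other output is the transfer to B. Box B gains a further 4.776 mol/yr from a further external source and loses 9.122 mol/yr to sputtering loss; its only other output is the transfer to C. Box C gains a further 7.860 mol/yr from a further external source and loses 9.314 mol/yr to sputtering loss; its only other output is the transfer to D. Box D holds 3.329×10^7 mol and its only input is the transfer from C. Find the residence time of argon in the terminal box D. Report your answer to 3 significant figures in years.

3.29×10^6 yr

Box A: F(A→B) = (9.920 + 8.333) − 2.328 = 15.925 mol/yr.
Box B: F(B→C) = (15.925 + 4.776) − 9.122 = 11.579 mol/yr.
Box C: F(C→D) = (11.579 + 7.860) − 9.314 = 10.125 mol/yr.
Box D throughput = its input = 10.125 mol/yr; τ = 3.329×10^7 / 10.125 = 3.288×10^6 yr.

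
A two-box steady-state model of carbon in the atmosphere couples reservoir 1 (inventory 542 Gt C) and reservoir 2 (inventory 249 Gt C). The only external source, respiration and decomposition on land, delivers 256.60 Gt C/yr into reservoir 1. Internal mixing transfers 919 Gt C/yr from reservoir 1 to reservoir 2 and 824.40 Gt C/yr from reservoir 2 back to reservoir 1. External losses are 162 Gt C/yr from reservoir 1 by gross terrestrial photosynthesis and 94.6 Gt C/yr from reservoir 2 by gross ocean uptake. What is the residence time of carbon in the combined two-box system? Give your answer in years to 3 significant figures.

Treat the two boxes together as one reservoir: the mixing fluxes between them are internal recycling, so τ = ΣM / Σ(external losses).
M_total = 542 + 249 = 791.00 Gt C.
ΣF_external_out = 162 + 94.6 = 256.60 Gt C/yr.
τ = M_total / ΣF_ext = 791.00 / 256.60 = 3.083 yr.

3.08 yr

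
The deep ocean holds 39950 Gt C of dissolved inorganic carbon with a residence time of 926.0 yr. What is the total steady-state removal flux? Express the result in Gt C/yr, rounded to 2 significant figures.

F = M / τ = 39950 / 926.0 = 43.14 Gt C/yr.

43 Gt C/yr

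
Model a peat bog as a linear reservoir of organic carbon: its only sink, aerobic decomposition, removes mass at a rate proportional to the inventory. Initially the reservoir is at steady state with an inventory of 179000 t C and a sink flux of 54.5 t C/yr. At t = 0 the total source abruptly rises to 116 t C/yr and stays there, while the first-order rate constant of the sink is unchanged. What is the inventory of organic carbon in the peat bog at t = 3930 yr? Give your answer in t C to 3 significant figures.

320000 t C

τ = M₀/F₀ = 179000/54.5 = 3284 yr; rate constant k = 1/τ.
New steady state M_∞ = F₁/k = F₁·τ = 116 × 3284 = 380990 t C.
M(t) = M_∞ + (M₀ − M_∞)·e^(−t/τ); t/τ = 3930/3284 = 1.197, so e^(−t/τ) = 0.3022.
M(t) = 380990 − 202000 × 0.3022 = 319940 t C.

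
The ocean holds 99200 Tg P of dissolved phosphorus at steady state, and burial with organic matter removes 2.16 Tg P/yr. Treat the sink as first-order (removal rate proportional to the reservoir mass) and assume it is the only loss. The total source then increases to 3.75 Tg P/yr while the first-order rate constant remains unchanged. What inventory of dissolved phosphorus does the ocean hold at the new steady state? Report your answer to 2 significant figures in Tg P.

Rate constant k = F/M = 2.16 / 99200 = 2.177×10^-5 yr⁻¹.
At the new steady state, source = k·M_new ⇒ M_new = 3.75 / 2.177×10^-5 = 172200 Tg P.
(Equivalently M_new = M × F_new/F_old = 99200 × 3.75/2.16.)

170000 Tg P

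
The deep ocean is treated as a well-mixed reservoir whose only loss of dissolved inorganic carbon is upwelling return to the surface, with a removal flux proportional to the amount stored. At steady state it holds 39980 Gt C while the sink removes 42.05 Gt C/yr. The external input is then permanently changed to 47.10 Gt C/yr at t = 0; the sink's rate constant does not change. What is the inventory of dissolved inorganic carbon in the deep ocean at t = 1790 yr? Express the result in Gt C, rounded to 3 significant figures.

Residence time τ = M₀/F₀ = 950.8 yr. The eventual steady state is M_∞ = M₀·(F₁/F₀) = 39980 × 47.10/42.05 = 44781 Gt C.
The anomaly ΔM(t) = M(t) − M_∞ decays as ΔM₀·e^(−t/τ) with ΔM₀ = 39980 − 44781 = −4801 Gt C.
At t = 1790 yr, e^(−t/τ) = e^(−1.883) = 0.1522, so ΔM = −730.7 Gt C and M = 44781 − 730.7 = 44051 Gt C.

44100 Gt C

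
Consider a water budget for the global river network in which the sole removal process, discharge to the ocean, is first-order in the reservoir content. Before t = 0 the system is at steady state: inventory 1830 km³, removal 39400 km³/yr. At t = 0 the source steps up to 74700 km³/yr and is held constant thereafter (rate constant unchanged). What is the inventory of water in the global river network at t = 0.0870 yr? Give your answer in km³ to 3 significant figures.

3220 km³

τ = M₀/F₀ = 1830/39400 = 0.04645 yr; rate constant k = 1/τ.
New steady state M_∞ = F₁/k = F₁·τ = 74700 × 0.04645 = 3469.6 km³.
M(t) = M_∞ + (M₀ − M_∞)·e^(−t/τ); t/τ = 0.0870/0.04645 = 1.873, so e^(−t/τ) = 0.1536.
M(t) = 3469.6 − 1640 × 0.1536 = 3217.7 km³.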